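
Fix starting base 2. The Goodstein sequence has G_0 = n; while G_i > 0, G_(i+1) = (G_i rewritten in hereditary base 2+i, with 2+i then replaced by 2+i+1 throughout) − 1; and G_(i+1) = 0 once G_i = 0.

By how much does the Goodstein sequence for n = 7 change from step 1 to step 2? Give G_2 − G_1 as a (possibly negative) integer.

229

7 —HB2→ 2^2 + 2 + 1 —bump→ 3^3 + 3 + 1 = 31 —(−1)→ 30
30 —HB3→ 3^3 + 3 —bump→ 4^4 + 4 = 260 —(−1)→ 259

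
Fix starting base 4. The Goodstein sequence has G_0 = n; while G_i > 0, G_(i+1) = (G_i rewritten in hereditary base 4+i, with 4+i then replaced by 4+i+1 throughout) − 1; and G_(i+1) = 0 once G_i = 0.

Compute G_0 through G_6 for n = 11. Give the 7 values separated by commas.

11, 12, 13, 14, 15, 15, 15

G_0=11  [base 4] 2·4 + 3  →[4↦5]→  2·5 + 3 = 13  −1 ⇒ G_1=12
G_1=12  [base 5] 2·5 + 2  →[5↦6]→  2·6 + 2 = 14  −1 ⇒ G_2=13
G_2=13  [base 6] 2·6 + 1  →[6↦7]→  2·7 + 1 = 15  −1 ⇒ G_3=14
G_3=14  [base 7] 2·7  →[7↦8]→  2·8 = 16  −1 ⇒ G_4=15
G_4=15  [base 8] 8 + 7  →[8↦9]→  9 + 7 = 16  −1 ⇒ G_5=15
G_5=15  [base 9] 9 + 6  →[9↦10]→  10 + 6 = 16  −1 ⇒ G_6=15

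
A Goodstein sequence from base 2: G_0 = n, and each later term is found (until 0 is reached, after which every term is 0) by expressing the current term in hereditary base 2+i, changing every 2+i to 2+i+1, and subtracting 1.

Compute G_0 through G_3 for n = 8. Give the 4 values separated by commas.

8, 80, 553, 6310

(0) 8|_2 = 2^(2 + 1) ↦ 3^(3 + 1)|_3 = 81 ⇒ 80
(1) 80|_3 = 2·3^3 + 2·3^2 + 2·3 + 2 ↦ 2·4^4 + 2·4^2 + 2·4 + 2|_4 = 554 ⇒ 553
(2) 553|_4 = 2·4^4 + 2·4^2 + 2·4 + 1 ↦ 2·5^5 + 2·5^2 + 2·5 + 1|_5 = 6311 ⇒ 6310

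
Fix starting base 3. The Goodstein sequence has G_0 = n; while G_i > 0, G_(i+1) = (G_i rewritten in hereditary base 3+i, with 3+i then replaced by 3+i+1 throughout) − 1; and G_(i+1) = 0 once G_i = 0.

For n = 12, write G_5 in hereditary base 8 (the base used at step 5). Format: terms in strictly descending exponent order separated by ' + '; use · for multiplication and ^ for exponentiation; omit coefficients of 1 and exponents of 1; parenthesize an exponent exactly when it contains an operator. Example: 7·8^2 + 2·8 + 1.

7·8 + 7

G_0 = 12. HB_3(12) = 3^2 + 3. Bump = 20. G_1 = 19.
G_1 = 19. HB_4(19) = 4^2 + 3. Bump = 28. G_2 = 27.
G_2 = 27. HB_5(27) = 5^2 + 2. Bump = 38. G_3 = 37.
G_3 = 37. HB_6(37) = 6^2 + 1. Bump = 50. G_4 = 49.
G_4 = 49. HB_7(49) = 7^2. Bump = 64. G_5 = 63.
G_5 = 63. HB_8(63) = 7·8 + 7. Bump = 70. G_6 = 69.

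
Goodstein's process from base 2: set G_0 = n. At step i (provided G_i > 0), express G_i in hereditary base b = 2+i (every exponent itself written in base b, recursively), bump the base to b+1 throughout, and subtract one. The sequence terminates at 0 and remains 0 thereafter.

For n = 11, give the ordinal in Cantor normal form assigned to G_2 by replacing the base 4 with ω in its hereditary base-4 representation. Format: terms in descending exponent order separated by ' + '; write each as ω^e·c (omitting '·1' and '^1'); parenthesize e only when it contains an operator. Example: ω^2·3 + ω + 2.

i=0: 11 = 2^(2 + 1) + 2 + 1 (b=2); 2→3: 3^(3 + 1) + 3 + 1 = 85; 85−1 = 84
i=1: 84 = 3^(3 + 1) + 3 (b=3); 3→4: 4^(4 + 1) + 4 = 1028; 1028−1 = 1027
i=2: 1027 = 4^(4 + 1) + 3 (b=4); 4→5: 5^(5 + 1) + 3 = 15628; 15628−1 = 15627

ω^(ω + 1) + 3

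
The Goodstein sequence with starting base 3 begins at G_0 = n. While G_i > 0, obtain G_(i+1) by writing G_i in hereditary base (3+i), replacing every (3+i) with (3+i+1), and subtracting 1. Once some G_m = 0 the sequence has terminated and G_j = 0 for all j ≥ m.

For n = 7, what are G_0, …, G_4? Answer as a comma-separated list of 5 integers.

7, 8, 9, 9, 9

7 —HB3→ 2·3 + 1 —bump→ 2·4 + 1 = 9 —(−1)→ 8
8 —HB4→ 2·4 —bump→ 2·5 = 10 —(−1)→ 9
9 —HB5→ 5 + 4 —bump→ 6 + 4 = 10 —(−1)→ 9
9 —HB6→ 6 + 3 —bump→ 7 + 3 = 10 —(−1)→ 9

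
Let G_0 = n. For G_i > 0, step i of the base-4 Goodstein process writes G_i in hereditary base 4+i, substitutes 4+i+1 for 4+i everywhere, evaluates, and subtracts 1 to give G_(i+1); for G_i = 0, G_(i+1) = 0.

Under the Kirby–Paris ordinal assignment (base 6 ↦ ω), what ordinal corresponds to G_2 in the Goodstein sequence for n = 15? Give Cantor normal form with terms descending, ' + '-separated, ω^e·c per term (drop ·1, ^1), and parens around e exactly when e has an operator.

ω·3 + 1

[0] 15 ≡ 3·4 + 3 (base 4). Lift 5: 18. −1: 17.
[1] 17 ≡ 3·5 + 2 (base 5). Lift 6: 20. −1: 19.
[2] 19 ≡ 3·6 + 1 (base 6). Lift 7: 22. −1: 21.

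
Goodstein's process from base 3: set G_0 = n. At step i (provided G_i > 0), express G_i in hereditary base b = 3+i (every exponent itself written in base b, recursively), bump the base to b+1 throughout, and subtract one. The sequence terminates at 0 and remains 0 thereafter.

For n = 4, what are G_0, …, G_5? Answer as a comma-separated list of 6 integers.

G_0 = 4. HB_3(4) = 3 + 1. Bump = 5. G_1 = 4.
G_1 = 4. HB_4(4) = 4. Bump = 5. G_2 = 4.
G_2 = 4. HB_5(4) = 4. Bump = 4. G_3 = 3.
G_3 = 3. HB_6(3) = 3. Bump = 3. G_4 = 2.
G_4 = 2. HB_7(2) = 2. Bump = 2. G_5 = 1.

4, 4, 4, 3, 2, 1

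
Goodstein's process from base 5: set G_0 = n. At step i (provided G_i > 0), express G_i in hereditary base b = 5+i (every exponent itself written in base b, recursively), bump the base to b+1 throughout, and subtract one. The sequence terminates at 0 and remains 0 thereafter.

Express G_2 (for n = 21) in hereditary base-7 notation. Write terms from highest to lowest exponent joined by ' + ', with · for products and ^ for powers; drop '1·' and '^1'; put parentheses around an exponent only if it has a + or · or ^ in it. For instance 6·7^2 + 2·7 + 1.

3·7 + 6

G_0 = 21. HB_5(21) = 4·5 + 1. Bump = 25. G_1 = 24.
G_1 = 24. HB_6(24) = 4·6. Bump = 28. G_2 = 27.
G_2 = 27. HB_7(27) = 3·7 + 6. Bump = 30. G_3 = 29.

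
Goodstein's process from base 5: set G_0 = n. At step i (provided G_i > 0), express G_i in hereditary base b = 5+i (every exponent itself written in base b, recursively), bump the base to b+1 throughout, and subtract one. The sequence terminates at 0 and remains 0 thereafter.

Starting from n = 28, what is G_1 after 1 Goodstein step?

38

G_0=28  [base 5] 5^2 + 3  →[5↦6]→  6^2 + 3 = 39  −1 ⇒ G_1=38
G_1=38  [base 6] 6^2 + 2  →[6↦7]→  7^2 + 2 = 51  −1 ⇒ G_2=50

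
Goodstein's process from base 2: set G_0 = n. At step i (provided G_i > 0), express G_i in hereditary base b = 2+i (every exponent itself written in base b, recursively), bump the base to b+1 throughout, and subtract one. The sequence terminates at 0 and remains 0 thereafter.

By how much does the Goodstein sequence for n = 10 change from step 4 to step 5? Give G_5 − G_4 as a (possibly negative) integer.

10 —HB2→ 2^(2 + 1) + 2 —bump→ 3^(3 + 1) + 3 = 84 —(−1)→ 83
83 —HB3→ 3^(3 + 1) + 2 —bump→ 4^(4 + 1) + 2 = 1026 —(−1)→ 1025
1025 —HB4→ 4^(4 + 1) + 1 —bump→ 5^(5 + 1) + 1 = 15626 —(−1)→ 15625
15625 —HB5→ 5^(5 + 1) —bump→ 6^(6 + 1) = 279936 —(−1)→ 279935
279935 —HB6→ 5·6^6 + 5·6^5 + 5·6^4 + 5·6^3 + 5·6^2 + 5·6 + 5 —bump→ 5·7^7 + 5·7^5 + 5·7^4 + 5·7^3 + 5·7^2 + 5·7 + 5 = 4215755 —(−1)→ 4215754

3935819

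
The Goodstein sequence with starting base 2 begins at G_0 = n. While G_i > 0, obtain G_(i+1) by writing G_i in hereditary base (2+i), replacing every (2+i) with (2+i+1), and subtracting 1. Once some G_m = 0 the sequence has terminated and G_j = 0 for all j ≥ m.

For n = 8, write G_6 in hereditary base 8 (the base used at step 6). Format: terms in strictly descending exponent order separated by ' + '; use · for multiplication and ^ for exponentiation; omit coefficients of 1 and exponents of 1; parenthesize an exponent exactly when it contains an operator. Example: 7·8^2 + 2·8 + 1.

2·8^8 + 2·8^2 + 8 + 3

G_0=8  [base 2] 2^(2 + 1)  →[2↦3]→  3^(3 + 1) = 81  −1 ⇒ G_1=80
G_1=80  [base 3] 2·3^3 + 2·3^2 + 2·3 + 2  →[3↦4]→  2·4^4 + 2·4^2 + 2·4 + 2 = 554  −1 ⇒ G_2=553
G_2=553  [base 4] 2·4^4 + 2·4^2 + 2·4 + 1  →[4↦5]→  2·5^5 + 2·5^2 + 2·5 + 1 = 6311  −1 ⇒ G_3=6310
G_3=6310  [base 5] 2·5^5 + 2·5^2 + 2·5  →[5↦6]→  2·6^6 + 2·6^2 + 2·6 = 93396  −1 ⇒ G_4=93395
G_4=93395  [base 6] 2·6^6 + 2·6^2 + 6 + 5  →[6↦7]→  2·7^7 + 2·7^2 + 7 + 5 = 1647196  −1 ⇒ G_5=1647195
G_5=1647195  [base 7] 2·7^7 + 2·7^2 + 7 + 4  →[7↦8]→  2·8^8 + 2·8^2 + 8 + 4 = 33554572  −1 ⇒ G_6=33554571
G_6=33554571  [base 8] 2·8^8 + 2·8^2 + 8 + 3  →[8↦9]→  2·9^9 + 2·9^2 + 9 + 3 = 774841152  −1 ⇒ G_7=774841151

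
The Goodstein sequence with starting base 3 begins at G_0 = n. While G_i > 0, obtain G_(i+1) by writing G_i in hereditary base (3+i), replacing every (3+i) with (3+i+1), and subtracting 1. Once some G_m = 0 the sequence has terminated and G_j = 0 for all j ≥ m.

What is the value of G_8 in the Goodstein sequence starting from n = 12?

(0) 12|_3 = 3^2 + 3 ↦ 4^2 + 4|_4 = 20 ⇒ 19
(1) 19|_4 = 4^2 + 3 ↦ 5^2 + 3|_5 = 28 ⇒ 27
(2) 27|_5 = 5^2 + 2 ↦ 6^2 + 2|_6 = 38 ⇒ 37
(3) 37|_6 = 6^2 + 1 ↦ 7^2 + 1|_7 = 50 ⇒ 49
(4) 49|_7 = 7^2 ↦ 8^2|_8 = 64 ⇒ 63
(5) 63|_8 = 7·8 + 7 ↦ 7·9 + 7|_9 = 70 ⇒ 69
(6) 69|_9 = 7·9 + 6 ↦ 7·10 + 6|_10 = 76 ⇒ 75
(7) 75|_10 = 7·10 + 5 ↦ 7·11 + 5|_11 = 82 ⇒ 81
(8) 81|_11 = 7·11 + 4 ↦ 7·12 + 4|_12 = 88 ⇒ 87

81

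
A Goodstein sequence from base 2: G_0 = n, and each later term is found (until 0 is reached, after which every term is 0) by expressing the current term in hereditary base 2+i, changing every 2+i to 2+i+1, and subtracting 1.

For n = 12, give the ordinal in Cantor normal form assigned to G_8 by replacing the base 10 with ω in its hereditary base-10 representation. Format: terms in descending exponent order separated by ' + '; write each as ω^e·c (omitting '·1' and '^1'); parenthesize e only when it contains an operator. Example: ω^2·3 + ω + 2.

G_0 = 12. HB_2(12) = 2^(2 + 1) + 2^2. Bump = 108. G_1 = 107.
G_1 = 107. HB_3(107) = 3^(3 + 1) + 2·3^2 + 2·3 + 2. Bump = 1066. G_2 = 1065.
G_2 = 1065. HB_4(1065) = 4^(4 + 1) + 2·4^2 + 2·4 + 1. Bump = 15686. G_3 = 15685.
G_3 = 15685. HB_5(15685) = 5^(5 + 1) + 2·5^2 + 2·5. Bump = 280020. G_4 = 280019.
G_4 = 280019. HB_6(280019) = 6^(6 + 1) + 2·6^2 + 6 + 5. Bump = 5764911. G_5 = 5764910.
G_5 = 5764910. HB_7(5764910) = 7^(7 + 1) + 2·7^2 + 7 + 4. Bump = 134217868. G_6 = 134217867.
G_6 = 134217867. HB_8(134217867) = 8^(8 + 1) + 2·8^2 + 8 + 3. Bump = 3486784575. G_7 = 3486784574.
G_7 = 3486784574. HB_9(3486784574) = 9^(9 + 1) + 2·9^2 + 9 + 2. Bump = 100000000212. G_8 = 100000000211.

ω^(ω + 1) + ω^2·2 + ω + 1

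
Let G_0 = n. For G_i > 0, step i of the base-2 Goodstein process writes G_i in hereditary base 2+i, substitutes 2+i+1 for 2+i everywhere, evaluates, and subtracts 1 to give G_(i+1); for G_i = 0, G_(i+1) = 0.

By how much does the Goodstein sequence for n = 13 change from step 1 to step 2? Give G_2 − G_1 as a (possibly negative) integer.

1171

i=0: 13 = 2^(2 + 1) + 2^2 + 1 (b=2); 2→3: 3^(3 + 1) + 3^3 + 1 = 109; 109−1 = 108
i=1: 108 = 3^(3 + 1) + 3^3 (b=3); 3→4: 4^(4 + 1) + 4^4 = 1280; 1280−1 = 1279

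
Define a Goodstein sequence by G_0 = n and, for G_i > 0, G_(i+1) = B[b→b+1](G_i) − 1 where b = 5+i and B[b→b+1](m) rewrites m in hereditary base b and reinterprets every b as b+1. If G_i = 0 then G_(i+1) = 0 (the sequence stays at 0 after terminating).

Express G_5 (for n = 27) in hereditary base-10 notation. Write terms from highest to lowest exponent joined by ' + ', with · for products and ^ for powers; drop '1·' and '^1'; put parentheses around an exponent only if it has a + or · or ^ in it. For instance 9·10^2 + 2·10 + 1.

7·10 + 5

G_0=27  [base 5] 5^2 + 2  →[5↦6]→  6^2 + 2 = 38  −1 ⇒ G_1=37
G_1=37  [base 6] 6^2 + 1  →[6↦7]→  7^2 + 1 = 50  −1 ⇒ G_2=49
G_2=49  [base 7] 7^2  →[7↦8]→  8^2 = 64  −1 ⇒ G_3=63
G_3=63  [base 8] 7·8 + 7  →[8↦9]→  7·9 + 7 = 70  −1 ⇒ G_4=69
G_4=69  [base 9] 7·9 + 6  →[9↦10]→  7·10 + 6 = 76  −1 ⇒ G_5=75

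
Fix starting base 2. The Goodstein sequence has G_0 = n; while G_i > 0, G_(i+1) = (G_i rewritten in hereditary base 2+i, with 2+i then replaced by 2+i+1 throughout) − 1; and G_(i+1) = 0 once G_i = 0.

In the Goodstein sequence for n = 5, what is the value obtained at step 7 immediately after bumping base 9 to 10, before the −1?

[0] 5 ≡ 2^2 + 1 (base 2). Lift 3: 28. −1: 27.
[1] 27 ≡ 3^3 (base 3). Lift 4: 256. −1: 255.
[2] 255 ≡ 3·4^3 + 3·4^2 + 3·4 + 3 (base 4). Lift 5: 468. −1: 467.
[3] 467 ≡ 3·5^3 + 3·5^2 + 3·5 + 2 (base 5). Lift 6: 776. −1: 775.
[4] 775 ≡ 3·6^3 + 3·6^2 + 3·6 + 1 (base 6). Lift 7: 1198. −1: 1197.
[5] 1197 ≡ 3·7^3 + 3·7^2 + 3·7 (base 7). Lift 8: 1752. −1: 1751.
[6] 1751 ≡ 3·8^3 + 3·8^2 + 2·8 + 7 (base 8). Lift 9: 2455. −1: 2454.
[7] 2454 ≡ 3·9^3 + 3·9^2 + 2·9 + 6 (base 9). Lift 10: 3326. −1: 3325.

3326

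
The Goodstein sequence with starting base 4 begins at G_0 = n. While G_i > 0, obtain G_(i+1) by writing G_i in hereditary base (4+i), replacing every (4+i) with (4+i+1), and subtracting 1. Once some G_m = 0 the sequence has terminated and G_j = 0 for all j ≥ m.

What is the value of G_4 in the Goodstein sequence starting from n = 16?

step 0: 16 = 4^2; sub 5 for 4: 5^2; = 25; G_1 = 25−1 = 24
step 1: 24 = 4·5 + 4; sub 6 for 5: 4·6 + 4; = 28; G_2 = 28−1 = 27
step 2: 27 = 4·6 + 3; sub 7 for 6: 4·7 + 3; = 31; G_3 = 31−1 = 30
step 3: 30 = 4·7 + 2; sub 8 for 7: 4·8 + 2; = 34; G_4 = 34−1 = 33

33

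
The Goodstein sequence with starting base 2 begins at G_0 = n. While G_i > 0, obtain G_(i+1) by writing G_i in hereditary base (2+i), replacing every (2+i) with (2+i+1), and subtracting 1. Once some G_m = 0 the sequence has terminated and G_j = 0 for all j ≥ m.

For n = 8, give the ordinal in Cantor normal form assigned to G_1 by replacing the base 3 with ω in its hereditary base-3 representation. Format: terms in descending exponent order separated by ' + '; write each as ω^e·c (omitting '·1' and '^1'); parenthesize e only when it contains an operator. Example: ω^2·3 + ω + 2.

G_0 = 8. HB_2(8) = 2^(2 + 1). Bump = 81. G_1 = 80.
G_1 = 80. HB_3(80) = 2·3^3 + 2·3^2 + 2·3 + 2. Bump = 554. G_2 = 553.

ω^ω·2 + ω^2·2 + ω·2 + 2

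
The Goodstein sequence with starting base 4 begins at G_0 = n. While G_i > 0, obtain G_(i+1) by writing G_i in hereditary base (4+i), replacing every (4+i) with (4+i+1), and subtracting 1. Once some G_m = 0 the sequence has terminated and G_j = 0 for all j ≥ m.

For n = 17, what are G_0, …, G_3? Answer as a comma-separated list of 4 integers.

G_0=17  [base 4] 4^2 + 1  →[4↦5]→  5^2 + 1 = 26  −1 ⇒ G_1=25
G_1=25  [base 5] 5^2  →[5↦6]→  6^2 = 36  −1 ⇒ G_2=35
G_2=35  [base 6] 5·6 + 5  →[6↦7]→  5·7 + 5 = 40  −1 ⇒ G_3=39

17, 25, 35, 39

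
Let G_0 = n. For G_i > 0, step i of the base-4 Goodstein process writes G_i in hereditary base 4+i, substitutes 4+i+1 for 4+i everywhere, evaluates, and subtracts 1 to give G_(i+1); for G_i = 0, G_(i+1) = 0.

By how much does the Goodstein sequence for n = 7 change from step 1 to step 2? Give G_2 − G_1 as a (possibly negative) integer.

G_0 = 7. HB_4(7) = 4 + 3. Bump = 8. G_1 = 7.
G_1 = 7. HB_5(7) = 5 + 2. Bump = 8. G_2 = 7.

0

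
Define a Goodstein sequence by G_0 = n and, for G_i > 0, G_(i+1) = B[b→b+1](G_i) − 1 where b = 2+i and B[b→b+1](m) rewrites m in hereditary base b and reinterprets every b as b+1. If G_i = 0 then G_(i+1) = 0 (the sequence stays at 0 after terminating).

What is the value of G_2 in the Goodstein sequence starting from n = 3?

step 0: 3 = 2 + 1; sub 3 for 2: 3 + 1; = 4; G_1 = 4−1 = 3
step 1: 3 = 3; sub 4 for 3: 4; = 4; G_2 = 4−1 = 3
step 2: 3 = 3; sub 5 for 4: 3; = 3; G_3 = 3−1 = 2

3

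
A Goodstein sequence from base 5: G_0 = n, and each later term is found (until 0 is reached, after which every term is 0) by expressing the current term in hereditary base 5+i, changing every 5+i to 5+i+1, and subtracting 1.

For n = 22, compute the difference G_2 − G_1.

G_0=22  [base 5] 4·5 + 2  →[5↦6]→  4·6 + 2 = 26  −1 ⇒ G_1=25
G_1=25  [base 6] 4·6 + 1  →[6↦7]→  4·7 + 1 = 29  −1 ⇒ G_2=28

3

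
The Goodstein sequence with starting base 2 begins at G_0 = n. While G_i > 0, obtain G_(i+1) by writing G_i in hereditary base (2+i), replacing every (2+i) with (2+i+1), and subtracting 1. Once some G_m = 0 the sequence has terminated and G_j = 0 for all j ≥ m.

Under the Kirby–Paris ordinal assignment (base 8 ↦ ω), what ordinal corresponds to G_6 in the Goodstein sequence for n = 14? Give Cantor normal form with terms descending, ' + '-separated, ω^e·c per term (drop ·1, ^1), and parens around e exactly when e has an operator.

[0] 14 ≡ 2^(2 + 1) + 2^2 + 2 (base 2). Lift 3: 111. −1: 110.
[1] 110 ≡ 3^(3 + 1) + 3^3 + 2 (base 3). Lift 4: 1282. −1: 1281.
[2] 1281 ≡ 4^(4 + 1) + 4^4 + 1 (base 4). Lift 5: 18751. −1: 18750.
[3] 18750 ≡ 5^(5 + 1) + 5^5 (base 5). Lift 6: 326592. −1: 326591.
[4] 326591 ≡ 6^(6 + 1) + 5·6^5 + 5·6^4 + 5·6^3 + 5·6^2 + 5·6 + 5 (base 6). Lift 7: 5862841. −1: 5862840.
[5] 5862840 ≡ 7^(7 + 1) + 5·7^5 + 5·7^4 + 5·7^3 + 5·7^2 + 5·7 + 4 (base 7). Lift 8: 134404972. −1: 134404971.
[6] 134404971 ≡ 8^(8 + 1) + 5·8^5 + 5·8^4 + 5·8^3 + 5·8^2 + 5·8 + 3 (base 8). Lift 9: 3487116549. −1: 3487116548.

ω^(ω + 1) + ω^5·5 + ω^4·5 + ω^3·5 + ω^2·5 + ω·5 + 3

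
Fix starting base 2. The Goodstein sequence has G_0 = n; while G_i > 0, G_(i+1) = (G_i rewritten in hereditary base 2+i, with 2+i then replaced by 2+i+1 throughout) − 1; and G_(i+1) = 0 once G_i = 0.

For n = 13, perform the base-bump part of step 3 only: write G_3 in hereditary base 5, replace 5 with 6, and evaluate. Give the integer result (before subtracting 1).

280712

(0) 13|_2 = 2^(2 + 1) + 2^2 + 1 ↦ 3^(3 + 1) + 3^3 + 1|_3 = 109 ⇒ 108
(1) 108|_3 = 3^(3 + 1) + 3^3 ↦ 4^(4 + 1) + 4^4|_4 = 1280 ⇒ 1279
(2) 1279|_4 = 4^(4 + 1) + 3·4^3 + 3·4^2 + 3·4 + 3 ↦ 5^(5 + 1) + 3·5^3 + 3·5^2 + 3·5 + 3|_5 = 16093 ⇒ 16092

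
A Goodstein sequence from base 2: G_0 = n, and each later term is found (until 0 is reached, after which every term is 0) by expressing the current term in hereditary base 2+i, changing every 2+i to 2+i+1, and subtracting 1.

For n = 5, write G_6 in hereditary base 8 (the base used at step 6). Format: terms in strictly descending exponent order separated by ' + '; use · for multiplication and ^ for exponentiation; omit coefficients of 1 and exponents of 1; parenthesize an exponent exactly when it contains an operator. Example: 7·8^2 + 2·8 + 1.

3·8^3 + 3·8^2 + 2·8 + 7

G_0 = 5. HB_2(5) = 2^2 + 1. Bump = 28. G_1 = 27.
G_1 = 27. HB_3(27) = 3^3. Bump = 256. G_2 = 255.
G_2 = 255. HB_4(255) = 3·4^3 + 3·4^2 + 3·4 + 3. Bump = 468. G_3 = 467.
G_3 = 467. HB_5(467) = 3·5^3 + 3·5^2 + 3·5 + 2. Bump = 776. G_4 = 775.
G_4 = 775. HB_6(775) = 3·6^3 + 3·6^2 + 3·6 + 1. Bump = 1198. G_5 = 1197.
G_5 = 1197. HB_7(1197) = 3·7^3 + 3·7^2 + 3·7. Bump = 1752. G_6 = 1751.
G_6 = 1751. HB_8(1751) = 3·8^3 + 3·8^2 + 2·8 + 7. Bump = 2455. G_7 = 2454.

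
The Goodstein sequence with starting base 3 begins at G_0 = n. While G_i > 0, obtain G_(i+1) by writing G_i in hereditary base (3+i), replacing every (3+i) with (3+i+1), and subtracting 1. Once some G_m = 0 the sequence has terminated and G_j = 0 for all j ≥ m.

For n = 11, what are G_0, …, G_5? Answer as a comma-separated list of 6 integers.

G_0=11  [base 3] 3^2 + 2  →[3↦4]→  4^2 + 2 = 18  −1 ⇒ G_1=17
G_1=17  [base 4] 4^2 + 1  →[4↦5]→  5^2 + 1 = 26  −1 ⇒ G_2=25
G_2=25  [base 5] 5^2  →[5↦6]→  6^2 = 36  −1 ⇒ G_3=35
G_3=35  [base 6] 5·6 + 5  →[6↦7]→  5·7 + 5 = 40  −1 ⇒ G_4=39
G_4=39  [base 7] 5·7 + 4  →[7↦8]→  5·8 + 4 = 44  −1 ⇒ G_5=43

11, 17, 25, 35, 39, 43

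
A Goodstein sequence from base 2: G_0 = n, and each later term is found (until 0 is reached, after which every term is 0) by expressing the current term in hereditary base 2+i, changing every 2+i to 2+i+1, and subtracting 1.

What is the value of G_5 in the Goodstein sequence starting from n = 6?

98039

i=0: 6 = 2^2 + 2 (b=2); 2→3: 3^3 + 3 = 30; 30−1 = 29
i=1: 29 = 3^3 + 2 (b=3); 3→4: 4^4 + 2 = 258; 258−1 = 257
i=2: 257 = 4^4 + 1 (b=4); 4→5: 5^5 + 1 = 3126; 3126−1 = 3125
i=3: 3125 = 5^5 (b=5); 5→6: 6^6 = 46656; 46656−1 = 46655
i=4: 46655 = 5·6^5 + 5·6^4 + 5·6^3 + 5·6^2 + 5·6 + 5 (b=6); 6→7: 5·7^5 + 5·7^4 + 5·7^3 + 5·7^2 + 5·7 + 5 = 98040; 98040−1 = 98039
i=5: 98039 = 5·7^5 + 5·7^4 + 5·7^3 + 5·7^2 + 5·7 + 4 (b=7); 7→8: 5·8^5 + 5·8^4 + 5·8^3 + 5·8^2 + 5·8 + 4 = 187244; 187244−1 = 187243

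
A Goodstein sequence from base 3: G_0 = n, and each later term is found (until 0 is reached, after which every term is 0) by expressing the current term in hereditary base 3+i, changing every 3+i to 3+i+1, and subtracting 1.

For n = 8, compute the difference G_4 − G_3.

(0) 8|_3 = 2·3 + 2 ↦ 2·4 + 2|_4 = 10 ⇒ 9
(1) 9|_4 = 2·4 + 1 ↦ 2·5 + 1|_5 = 11 ⇒ 10
(2) 10|_5 = 2·5 ↦ 2·6|_6 = 12 ⇒ 11
(3) 11|_6 = 6 + 5 ↦ 7 + 5|_7 = 12 ⇒ 11

0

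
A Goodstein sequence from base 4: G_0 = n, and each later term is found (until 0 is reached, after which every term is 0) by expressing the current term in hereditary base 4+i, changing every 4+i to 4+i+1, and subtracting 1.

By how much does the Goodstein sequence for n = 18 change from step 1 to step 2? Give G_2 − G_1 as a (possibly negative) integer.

i=0: 18 = 4^2 + 2 (b=4); 4→5: 5^2 + 2 = 27; 27−1 = 26
i=1: 26 = 5^2 + 1 (b=5); 5→6: 6^2 + 1 = 37; 37−1 = 36

10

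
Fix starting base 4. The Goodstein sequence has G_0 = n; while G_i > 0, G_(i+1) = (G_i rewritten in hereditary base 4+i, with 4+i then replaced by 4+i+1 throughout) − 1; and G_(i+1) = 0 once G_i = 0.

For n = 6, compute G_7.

2

G_0=6  [base 4] 4 + 2  →[4↦5]→  5 + 2 = 7  −1 ⇒ G_1=6
G_1=6  [base 5] 5 + 1  →[5↦6]→  6 + 1 = 7  −1 ⇒ G_2=6
G_2=6  [base 6] 6  →[6↦7]→  7 = 7  −1 ⇒ G_3=6
G_3=6  [base 7] 6  →[7↦8]→  6 = 6  −1 ⇒ G_4=5
G_4=5  [base 8] 5  →[8↦9]→  5 = 5  −1 ⇒ G_5=4
G_5=4  [base 9] 4  →[9↦10]→  4 = 4  −1 ⇒ G_6=3
G_6=3  [base 10] 3  →[10↦11]→  3 = 3  −1 ⇒ G_7=2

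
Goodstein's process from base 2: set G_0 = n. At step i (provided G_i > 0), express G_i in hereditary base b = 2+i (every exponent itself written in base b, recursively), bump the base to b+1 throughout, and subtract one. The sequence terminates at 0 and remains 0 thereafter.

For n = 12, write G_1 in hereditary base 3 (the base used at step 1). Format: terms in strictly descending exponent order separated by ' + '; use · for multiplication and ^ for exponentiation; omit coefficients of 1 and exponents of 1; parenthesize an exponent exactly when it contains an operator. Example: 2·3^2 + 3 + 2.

3^(3 + 1) + 2·3^2 + 2·3 + 2

[0] 12 ≡ 2^(2 + 1) + 2^2 (base 2). Lift 3: 108. −1: 107.
[1] 107 ≡ 3^(3 + 1) + 2·3^2 + 2·3 + 2 (base 3). Lift 4: 1066. −1: 1065.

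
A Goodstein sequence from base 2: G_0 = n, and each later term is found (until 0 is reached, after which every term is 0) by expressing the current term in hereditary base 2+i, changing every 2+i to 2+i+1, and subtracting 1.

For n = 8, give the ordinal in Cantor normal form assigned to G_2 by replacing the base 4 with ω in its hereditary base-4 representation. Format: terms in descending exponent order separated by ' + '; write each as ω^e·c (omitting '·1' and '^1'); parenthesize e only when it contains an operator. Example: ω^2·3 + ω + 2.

i=0: 8 = 2^(2 + 1) (b=2); 2→3: 3^(3 + 1) = 81; 81−1 = 80
i=1: 80 = 2·3^3 + 2·3^2 + 2·3 + 2 (b=3); 3→4: 2·4^4 + 2·4^2 + 2·4 + 2 = 554; 554−1 = 553
i=2: 553 = 2·4^4 + 2·4^2 + 2·4 + 1 (b=4); 4→5: 2·5^5 + 2·5^2 + 2·5 + 1 = 6311; 6311−1 = 6310

ω^ω·2 + ω^2·2 + ω·2 + 1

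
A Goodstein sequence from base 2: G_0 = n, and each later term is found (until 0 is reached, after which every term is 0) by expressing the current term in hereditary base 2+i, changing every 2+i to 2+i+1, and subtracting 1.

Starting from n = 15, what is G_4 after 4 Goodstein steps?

326593

base 2: 15 = 2^(2 + 1) + 2^2 + 2 + 1; at 3: 3^(3 + 1) + 3^3 + 3 + 1 = 112; next = 111
base 3: 111 = 3^(3 + 1) + 3^3 + 3; at 4: 4^(4 + 1) + 4^4 + 4 = 1284; next = 1283
base 4: 1283 = 4^(4 + 1) + 4^4 + 3; at 5: 5^(5 + 1) + 5^5 + 3 = 18753; next = 18752
base 5: 18752 = 5^(5 + 1) + 5^5 + 2; at 6: 6^(6 + 1) + 6^6 + 2 = 326594; next = 326593
base 6: 326593 = 6^(6 + 1) + 6^6 + 1; at 7: 7^(7 + 1) + 7^7 + 1 = 6588345; next = 6588344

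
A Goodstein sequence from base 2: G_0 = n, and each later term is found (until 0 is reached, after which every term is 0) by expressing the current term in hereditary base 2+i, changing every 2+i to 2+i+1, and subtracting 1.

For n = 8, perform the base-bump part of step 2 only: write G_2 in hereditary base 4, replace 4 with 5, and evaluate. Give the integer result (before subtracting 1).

base 2: 8 = 2^(2 + 1); at 3: 3^(3 + 1) = 81; next = 80
base 3: 80 = 2·3^3 + 2·3^2 + 2·3 + 2; at 4: 2·4^4 + 2·4^2 + 2·4 + 2 = 554; next = 553
base 4: 553 = 2·4^4 + 2·4^2 + 2·4 + 1; at 5: 2·5^5 + 2·5^2 + 2·5 + 1 = 6311; next = 6310

6311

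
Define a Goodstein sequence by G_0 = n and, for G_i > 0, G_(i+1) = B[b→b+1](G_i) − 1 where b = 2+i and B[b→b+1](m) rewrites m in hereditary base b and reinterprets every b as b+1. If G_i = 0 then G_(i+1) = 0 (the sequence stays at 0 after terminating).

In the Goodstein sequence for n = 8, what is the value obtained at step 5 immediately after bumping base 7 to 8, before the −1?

G_0=8  [base 2] 2^(2 + 1)  →[2↦3]→  3^(3 + 1) = 81  −1 ⇒ G_1=80
G_1=80  [base 3] 2·3^3 + 2·3^2 + 2·3 + 2  →[3↦4]→  2·4^4 + 2·4^2 + 2·4 + 2 = 554  −1 ⇒ G_2=553
G_2=553  [base 4] 2·4^4 + 2·4^2 + 2·4 + 1  →[4↦5]→  2·5^5 + 2·5^2 + 2·5 + 1 = 6311  −1 ⇒ G_3=6310
G_3=6310  [base 5] 2·5^5 + 2·5^2 + 2·5  →[5↦6]→  2·6^6 + 2·6^2 + 2·6 = 93396  −1 ⇒ G_4=93395
G_4=93395  [base 6] 2·6^6 + 2·6^2 + 6 + 5  →[6↦7]→  2·7^7 + 2·7^2 + 7 + 5 = 1647196  −1 ⇒ G_5=1647195
G_5=1647195  [base 7] 2·7^7 + 2·7^2 + 7 + 4  →[7↦8]→  2·8^8 + 2·8^2 + 8 + 4 = 33554572  −1 ⇒ G_6=33554571

33554572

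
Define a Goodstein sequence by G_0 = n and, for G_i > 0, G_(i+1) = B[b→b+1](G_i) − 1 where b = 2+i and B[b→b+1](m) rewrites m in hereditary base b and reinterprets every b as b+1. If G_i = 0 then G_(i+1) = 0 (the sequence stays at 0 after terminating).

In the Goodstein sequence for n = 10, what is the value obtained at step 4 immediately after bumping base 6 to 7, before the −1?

(0) 10|_2 = 2^(2 + 1) + 2 ↦ 3^(3 + 1) + 3|_3 = 84 ⇒ 83
(1) 83|_3 = 3^(3 + 1) + 2 ↦ 4^(4 + 1) + 2|_4 = 1026 ⇒ 1025
(2) 1025|_4 = 4^(4 + 1) + 1 ↦ 5^(5 + 1) + 1|_5 = 15626 ⇒ 15625
(3) 15625|_5 = 5^(5 + 1) ↦ 6^(6 + 1)|_6 = 279936 ⇒ 279935
(4) 279935|_6 = 5·6^6 + 5·6^5 + 5·6^4 + 5·6^3 + 5·6^2 + 5·6 + 5 ↦ 5·7^7 + 5·7^5 + 5·7^4 + 5·7^3 + 5·7^2 + 5·7 + 5|_7 = 4215755 ⇒ 4215754

4215755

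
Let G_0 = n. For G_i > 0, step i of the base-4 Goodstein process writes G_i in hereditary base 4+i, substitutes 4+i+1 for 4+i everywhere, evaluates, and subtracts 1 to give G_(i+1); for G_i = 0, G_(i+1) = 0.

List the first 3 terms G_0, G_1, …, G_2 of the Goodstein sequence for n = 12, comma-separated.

12 —HB4→ 3·4 —bump→ 3·5 = 15 —(−1)→ 14
14 —HB5→ 2·5 + 4 —bump→ 2·6 + 4 = 16 —(−1)→ 15

12, 14, 15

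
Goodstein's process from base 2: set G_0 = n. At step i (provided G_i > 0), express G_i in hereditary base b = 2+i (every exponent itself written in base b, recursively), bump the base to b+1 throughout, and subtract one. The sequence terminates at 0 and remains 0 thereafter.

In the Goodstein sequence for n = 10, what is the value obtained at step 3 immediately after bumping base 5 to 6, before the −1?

279936

G_0 = 10. HB_2(10) = 2^(2 + 1) + 2. Bump = 84. G_1 = 83.
G_1 = 83. HB_3(83) = 3^(3 + 1) + 2. Bump = 1026. G_2 = 1025.
G_2 = 1025. HB_4(1025) = 4^(4 + 1) + 1. Bump = 15626. G_3 = 15625.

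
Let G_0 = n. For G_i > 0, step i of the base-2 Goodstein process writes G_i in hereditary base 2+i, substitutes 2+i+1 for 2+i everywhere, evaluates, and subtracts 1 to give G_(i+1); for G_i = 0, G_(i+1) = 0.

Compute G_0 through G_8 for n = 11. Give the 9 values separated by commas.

i=0: 11 = 2^(2 + 1) + 2 + 1 (b=2); 2→3: 3^(3 + 1) + 3 + 1 = 85; 85−1 = 84
i=1: 84 = 3^(3 + 1) + 3 (b=3); 3→4: 4^(4 + 1) + 4 = 1028; 1028−1 = 1027
i=2: 1027 = 4^(4 + 1) + 3 (b=4); 4→5: 5^(5 + 1) + 3 = 15628; 15628−1 = 15627
i=3: 15627 = 5^(5 + 1) + 2 (b=5); 5→6: 6^(6 + 1) + 2 = 279938; 279938−1 = 279937
i=4: 279937 = 6^(6 + 1) + 1 (b=6); 6→7: 7^(7 + 1) + 1 = 5764802; 5764802−1 = 5764801
i=5: 5764801 = 7^(7 + 1) (b=7); 7→8: 8^(8 + 1) = 134217728; 134217728−1 = 134217727
i=6: 134217727 = 7·8^8 + 7·8^7 + 7·8^6 + 7·8^5 + 7·8^4 + 7·8^3 + 7·8^2 + 7·8 + 7 (b=8); 8→9: 7·9^9 + 7·9^7 + 7·9^6 + 7·9^5 + 7·9^4 + 7·9^3 + 7·9^2 + 7·9 + 7 = 2749609303; 2749609303−1 = 2749609302
i=7: 2749609302 = 7·9^9 + 7·9^7 + 7·9^6 + 7·9^5 + 7·9^4 + 7·9^3 + 7·9^2 + 7·9 + 6 (b=9); 9→10: 7·10^10 + 7·10^7 + 7·10^6 + 7·10^5 + 7·10^4 + 7·10^3 + 7·10^2 + 7·10 + 6 = 70077777776; 70077777776−1 = 70077777775

11, 84, 1027, 15627, 279937, 5764801, 134217727, 2749609302, 70077777775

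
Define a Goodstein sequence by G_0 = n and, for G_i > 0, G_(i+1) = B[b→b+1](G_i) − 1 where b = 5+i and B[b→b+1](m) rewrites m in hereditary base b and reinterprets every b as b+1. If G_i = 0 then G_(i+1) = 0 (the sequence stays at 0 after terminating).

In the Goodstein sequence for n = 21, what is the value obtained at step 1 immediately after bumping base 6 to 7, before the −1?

28

i=0: 21 = 4·5 + 1 (b=5); 5→6: 4·6 + 1 = 25; 25−1 = 24
i=1: 24 = 4·6 (b=6); 6→7: 4·7 = 28; 28−1 = 27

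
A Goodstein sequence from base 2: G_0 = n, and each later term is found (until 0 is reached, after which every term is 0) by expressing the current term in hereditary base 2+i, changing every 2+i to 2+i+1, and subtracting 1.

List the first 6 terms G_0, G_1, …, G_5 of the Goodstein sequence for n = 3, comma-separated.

G_0 = 3. HB_2(3) = 2 + 1. Bump = 4. G_1 = 3.
G_1 = 3. HB_3(3) = 3. Bump = 4. G_2 = 3.
G_2 = 3. HB_4(3) = 3. Bump = 3. G_3 = 2.
G_3 = 2. HB_5(2) = 2. Bump = 2. G_4 = 1.
G_4 = 1. HB_6(1) = 1. Bump = 1. G_5 = 0.

3, 3, 3, 2, 1, 0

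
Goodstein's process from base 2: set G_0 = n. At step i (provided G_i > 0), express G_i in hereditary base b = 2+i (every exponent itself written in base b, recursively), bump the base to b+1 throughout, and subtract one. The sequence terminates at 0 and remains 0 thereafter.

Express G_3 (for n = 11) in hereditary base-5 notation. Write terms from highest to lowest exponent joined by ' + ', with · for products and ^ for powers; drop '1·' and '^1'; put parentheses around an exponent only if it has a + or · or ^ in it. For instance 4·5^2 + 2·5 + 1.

5^(5 + 1) + 2

(0) 11|_2 = 2^(2 + 1) + 2 + 1 ↦ 3^(3 + 1) + 3 + 1|_3 = 85 ⇒ 84
(1) 84|_3 = 3^(3 + 1) + 3 ↦ 4^(4 + 1) + 4|_4 = 1028 ⇒ 1027
(2) 1027|_4 = 4^(4 + 1) + 3 ↦ 5^(5 + 1) + 3|_5 = 15628 ⇒ 15627
(3) 15627|_5 = 5^(5 + 1) + 2 ↦ 6^(6 + 1) + 2|_6 = 279938 ⇒ 279937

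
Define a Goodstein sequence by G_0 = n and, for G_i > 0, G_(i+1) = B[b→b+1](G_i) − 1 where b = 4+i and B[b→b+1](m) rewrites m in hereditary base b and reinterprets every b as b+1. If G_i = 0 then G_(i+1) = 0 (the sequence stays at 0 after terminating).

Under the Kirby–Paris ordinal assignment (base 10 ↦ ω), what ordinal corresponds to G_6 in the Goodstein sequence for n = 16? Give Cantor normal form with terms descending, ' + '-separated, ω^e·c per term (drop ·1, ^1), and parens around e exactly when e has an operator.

G_0=16  [base 4] 4^2  →[4↦5]→  5^2 = 25  −1 ⇒ G_1=24
G_1=24  [base 5] 4·5 + 4  →[5↦6]→  4·6 + 4 = 28  −1 ⇒ G_2=27
G_2=27  [base 6] 4·6 + 3  →[6↦7]→  4·7 + 3 = 31  −1 ⇒ G_3=30
G_3=30  [base 7] 4·7 + 2  →[7↦8]→  4·8 + 2 = 34  −1 ⇒ G_4=33
G_4=33  [base 8] 4·8 + 1  →[8↦9]→  4·9 + 1 = 37  −1 ⇒ G_5=36
G_5=36  [base 9] 4·9  →[9↦10]→  4·10 = 40  −1 ⇒ G_6=39
G_6=39  [base 10] 3·10 + 9  →[10↦11]→  3·11 + 9 = 42  −1 ⇒ G_7=41

ω·3 + 9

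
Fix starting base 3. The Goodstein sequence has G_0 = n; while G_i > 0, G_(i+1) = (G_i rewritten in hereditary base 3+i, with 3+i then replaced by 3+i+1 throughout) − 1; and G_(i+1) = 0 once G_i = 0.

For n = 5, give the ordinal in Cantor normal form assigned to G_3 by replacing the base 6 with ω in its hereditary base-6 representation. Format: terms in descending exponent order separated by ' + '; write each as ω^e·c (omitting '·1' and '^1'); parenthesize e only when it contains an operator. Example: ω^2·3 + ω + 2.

5

step 0: 5 = 3 + 2; sub 4 for 3: 4 + 2; = 6; G_1 = 6−1 = 5
step 1: 5 = 4 + 1; sub 5 for 4: 5 + 1; = 6; G_2 = 6−1 = 5
step 2: 5 = 5; sub 6 for 5: 6; = 6; G_3 = 6−1 = 5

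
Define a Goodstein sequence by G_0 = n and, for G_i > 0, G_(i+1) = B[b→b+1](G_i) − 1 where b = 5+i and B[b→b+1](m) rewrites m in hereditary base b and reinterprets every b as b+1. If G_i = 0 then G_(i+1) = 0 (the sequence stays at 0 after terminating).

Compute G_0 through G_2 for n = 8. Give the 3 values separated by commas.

8, 8, 8

G_0=8  [base 5] 5 + 3  →[5↦6]→  6 + 3 = 9  −1 ⇒ G_1=8
G_1=8  [base 6] 6 + 2  →[6↦7]→  7 + 2 = 9  −1 ⇒ G_2=8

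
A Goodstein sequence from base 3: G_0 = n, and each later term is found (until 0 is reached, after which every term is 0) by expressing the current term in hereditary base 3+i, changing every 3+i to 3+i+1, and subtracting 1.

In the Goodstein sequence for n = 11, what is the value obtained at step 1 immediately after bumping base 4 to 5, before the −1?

26

base 3: 11 = 3^2 + 2; at 4: 4^2 + 2 = 18; next = 17
base 4: 17 = 4^2 + 1; at 5: 5^2 + 1 = 26; next = 25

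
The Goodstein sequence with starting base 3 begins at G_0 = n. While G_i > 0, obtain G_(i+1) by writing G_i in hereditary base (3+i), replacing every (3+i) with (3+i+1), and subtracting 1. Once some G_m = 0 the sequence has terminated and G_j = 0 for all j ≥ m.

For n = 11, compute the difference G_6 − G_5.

4

11 —HB3→ 3^2 + 2 —bump→ 4^2 + 2 = 18 —(−1)→ 17
17 —HB4→ 4^2 + 1 —bump→ 5^2 + 1 = 26 —(−1)→ 25
25 —HB5→ 5^2 —bump→ 6^2 = 36 —(−1)→ 35
35 —HB6→ 5·6 + 5 —bump→ 5·7 + 5 = 40 —(−1)→ 39
39 —HB7→ 5·7 + 4 —bump→ 5·8 + 4 = 44 —(−1)→ 43
43 —HB8→ 5·8 + 3 —bump→ 5·9 + 3 = 48 —(−1)→ 47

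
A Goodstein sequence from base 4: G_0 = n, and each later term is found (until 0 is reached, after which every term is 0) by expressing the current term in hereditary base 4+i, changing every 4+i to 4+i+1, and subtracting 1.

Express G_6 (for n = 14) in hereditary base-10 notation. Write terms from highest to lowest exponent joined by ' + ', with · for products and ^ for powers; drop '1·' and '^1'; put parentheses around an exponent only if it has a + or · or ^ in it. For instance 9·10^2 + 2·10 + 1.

G_0=14  [base 4] 3·4 + 2  →[4↦5]→  3·5 + 2 = 17  −1 ⇒ G_1=16
G_1=16  [base 5] 3·5 + 1  →[5↦6]→  3·6 + 1 = 19  −1 ⇒ G_2=18
G_2=18  [base 6] 3·6  →[6↦7]→  3·7 = 21  −1 ⇒ G_3=20
G_3=20  [base 7] 2·7 + 6  →[7↦8]→  2·8 + 6 = 22  −1 ⇒ G_4=21
G_4=21  [base 8] 2·8 + 5  →[8↦9]→  2·9 + 5 = 23  −1 ⇒ G_5=22
G_5=22  [base 9] 2·9 + 4  →[9↦10]→  2·10 + 4 = 24  −1 ⇒ G_6=23
G_6=23  [base 10] 2·10 + 3  →[10↦11]→  2·11 + 3 = 25  −1 ⇒ G_7=24

2·10 + 3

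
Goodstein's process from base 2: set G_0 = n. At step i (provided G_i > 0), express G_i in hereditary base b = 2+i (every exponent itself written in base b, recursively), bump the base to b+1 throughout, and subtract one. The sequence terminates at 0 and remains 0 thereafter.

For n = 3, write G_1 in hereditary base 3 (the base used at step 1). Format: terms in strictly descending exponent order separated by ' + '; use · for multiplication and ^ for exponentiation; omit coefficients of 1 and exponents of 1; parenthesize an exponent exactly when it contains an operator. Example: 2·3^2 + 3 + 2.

3

(0) 3|_2 = 2 + 1 ↦ 3 + 1|_3 = 4 ⇒ 3
(1) 3|_3 = 3 ↦ 4|_4 = 4 ⇒ 3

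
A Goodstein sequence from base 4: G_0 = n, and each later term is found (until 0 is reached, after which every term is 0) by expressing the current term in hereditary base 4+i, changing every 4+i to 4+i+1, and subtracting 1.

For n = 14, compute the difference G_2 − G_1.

(0) 14|_4 = 3·4 + 2 ↦ 3·5 + 2|_5 = 17 ⇒ 16
(1) 16|_5 = 3·5 + 1 ↦ 3·6 + 1|_6 = 19 ⇒ 18

2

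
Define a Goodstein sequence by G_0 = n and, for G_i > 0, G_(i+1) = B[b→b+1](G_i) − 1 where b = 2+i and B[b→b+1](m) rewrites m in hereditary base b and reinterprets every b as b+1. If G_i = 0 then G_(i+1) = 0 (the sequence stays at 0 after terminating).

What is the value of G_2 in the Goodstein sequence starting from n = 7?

7 —HB2→ 2^2 + 2 + 1 —bump→ 3^3 + 3 + 1 = 31 —(−1)→ 30
30 —HB3→ 3^3 + 3 —bump→ 4^4 + 4 = 260 —(−1)→ 259

259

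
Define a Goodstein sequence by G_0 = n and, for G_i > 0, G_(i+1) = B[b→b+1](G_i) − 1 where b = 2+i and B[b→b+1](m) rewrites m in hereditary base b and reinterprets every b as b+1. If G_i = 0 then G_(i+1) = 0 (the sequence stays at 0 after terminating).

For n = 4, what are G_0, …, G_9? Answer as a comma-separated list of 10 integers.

4, 26, 41, 60, 83, 109, 139, 173, 211, 253

base 2: 4 = 2^2; at 3: 3^3 = 27; next = 26
base 3: 26 = 2·3^2 + 2·3 + 2; at 4: 2·4^2 + 2·4 + 2 = 42; next = 41
base 4: 41 = 2·4^2 + 2·4 + 1; at 5: 2·5^2 + 2·5 + 1 = 61; next = 60
base 5: 60 = 2·5^2 + 2·5; at 6: 2·6^2 + 2·6 = 84; next = 83
base 6: 83 = 2·6^2 + 6 + 5; at 7: 2·7^2 + 7 + 5 = 110; next = 109
base 7: 109 = 2·7^2 + 7 + 4; at 8: 2·8^2 + 8 + 4 = 140; next = 139
base 8: 139 = 2·8^2 + 8 + 3; at 9: 2·9^2 + 9 + 3 = 174; next = 173
base 9: 173 = 2·9^2 + 9 + 2; at 10: 2·10^2 + 10 + 2 = 212; next = 211
base 10: 211 = 2·10^2 + 10 + 1; at 11: 2·11^2 + 11 + 1 = 254; next = 253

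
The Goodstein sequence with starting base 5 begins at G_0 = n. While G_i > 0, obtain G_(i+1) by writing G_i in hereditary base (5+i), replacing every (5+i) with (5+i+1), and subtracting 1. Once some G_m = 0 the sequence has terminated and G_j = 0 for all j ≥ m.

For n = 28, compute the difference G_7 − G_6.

7

step 0: 28 = 5^2 + 3; sub 6 for 5: 6^2 + 3; = 39; G_1 = 39−1 = 38
step 1: 38 = 6^2 + 2; sub 7 for 6: 7^2 + 2; = 51; G_2 = 51−1 = 50
step 2: 50 = 7^2 + 1; sub 8 for 7: 8^2 + 1; = 65; G_3 = 65−1 = 64
step 3: 64 = 8^2; sub 9 for 8: 9^2; = 81; G_4 = 81−1 = 80
step 4: 80 = 8·9 + 8; sub 10 for 9: 8·10 + 8; = 88; G_5 = 88−1 = 87
step 5: 87 = 8·10 + 7; sub 11 for 10: 8·11 + 7; = 95; G_6 = 95−1 = 94
step 6: 94 = 8·11 + 6; sub 12 for 11: 8·12 + 6; = 102; G_7 = 102−1 = 101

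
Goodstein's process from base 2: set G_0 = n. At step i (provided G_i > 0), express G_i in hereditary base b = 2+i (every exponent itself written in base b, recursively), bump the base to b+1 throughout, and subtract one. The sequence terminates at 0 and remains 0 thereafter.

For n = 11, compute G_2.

i=0: 11 = 2^(2 + 1) + 2 + 1 (b=2); 2→3: 3^(3 + 1) + 3 + 1 = 85; 85−1 = 84
i=1: 84 = 3^(3 + 1) + 3 (b=3); 3→4: 4^(4 + 1) + 4 = 1028; 1028−1 = 1027
i=2: 1027 = 4^(4 + 1) + 3 (b=4); 4→5: 5^(5 + 1) + 3 = 15628; 15628−1 = 15627

1027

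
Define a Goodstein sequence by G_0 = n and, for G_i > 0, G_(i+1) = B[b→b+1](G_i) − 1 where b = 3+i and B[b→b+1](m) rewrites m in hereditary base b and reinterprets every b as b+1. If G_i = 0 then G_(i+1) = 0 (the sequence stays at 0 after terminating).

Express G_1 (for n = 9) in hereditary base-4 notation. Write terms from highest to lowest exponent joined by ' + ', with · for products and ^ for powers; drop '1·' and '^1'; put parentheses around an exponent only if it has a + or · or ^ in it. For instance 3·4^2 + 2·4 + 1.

(0) 9|_3 = 3^2 ↦ 4^2|_4 = 16 ⇒ 15
(1) 15|_4 = 3·4 + 3 ↦ 3·5 + 3|_5 = 18 ⇒ 17

3·4 + 3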